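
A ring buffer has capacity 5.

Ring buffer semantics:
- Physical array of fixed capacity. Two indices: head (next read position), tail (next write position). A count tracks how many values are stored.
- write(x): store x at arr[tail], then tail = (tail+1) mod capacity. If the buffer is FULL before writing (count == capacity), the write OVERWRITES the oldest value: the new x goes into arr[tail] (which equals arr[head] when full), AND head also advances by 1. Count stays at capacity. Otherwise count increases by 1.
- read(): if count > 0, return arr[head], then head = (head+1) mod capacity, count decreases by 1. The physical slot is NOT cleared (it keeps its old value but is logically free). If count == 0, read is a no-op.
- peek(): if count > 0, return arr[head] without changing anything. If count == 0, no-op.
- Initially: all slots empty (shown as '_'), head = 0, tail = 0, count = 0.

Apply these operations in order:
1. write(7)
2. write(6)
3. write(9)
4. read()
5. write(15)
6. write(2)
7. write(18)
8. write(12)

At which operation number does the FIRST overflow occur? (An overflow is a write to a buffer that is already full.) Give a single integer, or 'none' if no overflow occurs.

Answer: 8

Derivation:
After op 1 (write(7)): arr=[7 _ _ _ _] head=0 tail=1 count=1
After op 2 (write(6)): arr=[7 6 _ _ _] head=0 tail=2 count=2
After op 3 (write(9)): arr=[7 6 9 _ _] head=0 tail=3 count=3
After op 4 (read()): arr=[7 6 9 _ _] head=1 tail=3 count=2
After op 5 (write(15)): arr=[7 6 9 15 _] head=1 tail=4 count=3
After op 6 (write(2)): arr=[7 6 9 15 2] head=1 tail=0 count=4
After op 7 (write(18)): arr=[18 6 9 15 2] head=1 tail=1 count=5
After op 8 (write(12)): arr=[18 12 9 15 2] head=2 tail=2 count=5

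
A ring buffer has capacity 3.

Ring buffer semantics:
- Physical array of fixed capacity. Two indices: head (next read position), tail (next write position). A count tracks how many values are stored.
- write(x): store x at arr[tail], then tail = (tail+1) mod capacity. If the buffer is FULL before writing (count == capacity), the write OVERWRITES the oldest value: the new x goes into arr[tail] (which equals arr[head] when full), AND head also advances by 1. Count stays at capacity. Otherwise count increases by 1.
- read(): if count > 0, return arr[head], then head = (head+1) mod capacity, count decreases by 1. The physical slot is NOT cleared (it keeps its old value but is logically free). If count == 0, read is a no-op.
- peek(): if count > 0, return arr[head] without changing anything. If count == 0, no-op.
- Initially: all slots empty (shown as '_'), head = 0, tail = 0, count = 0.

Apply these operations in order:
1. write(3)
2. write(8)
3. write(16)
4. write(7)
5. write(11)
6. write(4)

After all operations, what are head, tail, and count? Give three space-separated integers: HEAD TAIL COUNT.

After op 1 (write(3)): arr=[3 _ _] head=0 tail=1 count=1
After op 2 (write(8)): arr=[3 8 _] head=0 tail=2 count=2
After op 3 (write(16)): arr=[3 8 16] head=0 tail=0 count=3
After op 4 (write(7)): arr=[7 8 16] head=1 tail=1 count=3
After op 5 (write(11)): arr=[7 11 16] head=2 tail=2 count=3
After op 6 (write(4)): arr=[7 11 4] head=0 tail=0 count=3

Answer: 0 0 3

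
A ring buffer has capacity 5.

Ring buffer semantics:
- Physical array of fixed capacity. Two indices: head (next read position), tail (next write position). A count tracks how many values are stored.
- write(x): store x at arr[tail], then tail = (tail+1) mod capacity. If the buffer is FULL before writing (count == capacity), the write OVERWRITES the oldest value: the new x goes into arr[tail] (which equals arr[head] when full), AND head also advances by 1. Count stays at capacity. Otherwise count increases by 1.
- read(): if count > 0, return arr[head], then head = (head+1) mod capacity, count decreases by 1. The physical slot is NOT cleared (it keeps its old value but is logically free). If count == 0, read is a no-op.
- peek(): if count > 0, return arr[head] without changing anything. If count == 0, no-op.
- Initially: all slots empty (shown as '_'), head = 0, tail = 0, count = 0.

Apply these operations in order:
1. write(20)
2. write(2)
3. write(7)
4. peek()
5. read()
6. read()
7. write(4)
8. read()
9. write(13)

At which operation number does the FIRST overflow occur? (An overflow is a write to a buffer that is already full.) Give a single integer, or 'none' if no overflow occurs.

After op 1 (write(20)): arr=[20 _ _ _ _] head=0 tail=1 count=1
After op 2 (write(2)): arr=[20 2 _ _ _] head=0 tail=2 count=2
After op 3 (write(7)): arr=[20 2 7 _ _] head=0 tail=3 count=3
After op 4 (peek()): arr=[20 2 7 _ _] head=0 tail=3 count=3
After op 5 (read()): arr=[20 2 7 _ _] head=1 tail=3 count=2
After op 6 (read()): arr=[20 2 7 _ _] head=2 tail=3 count=1
After op 7 (write(4)): arr=[20 2 7 4 _] head=2 tail=4 count=2
After op 8 (read()): arr=[20 2 7 4 _] head=3 tail=4 count=1
After op 9 (write(13)): arr=[20 2 7 4 13] head=3 tail=0 count=2

Answer: none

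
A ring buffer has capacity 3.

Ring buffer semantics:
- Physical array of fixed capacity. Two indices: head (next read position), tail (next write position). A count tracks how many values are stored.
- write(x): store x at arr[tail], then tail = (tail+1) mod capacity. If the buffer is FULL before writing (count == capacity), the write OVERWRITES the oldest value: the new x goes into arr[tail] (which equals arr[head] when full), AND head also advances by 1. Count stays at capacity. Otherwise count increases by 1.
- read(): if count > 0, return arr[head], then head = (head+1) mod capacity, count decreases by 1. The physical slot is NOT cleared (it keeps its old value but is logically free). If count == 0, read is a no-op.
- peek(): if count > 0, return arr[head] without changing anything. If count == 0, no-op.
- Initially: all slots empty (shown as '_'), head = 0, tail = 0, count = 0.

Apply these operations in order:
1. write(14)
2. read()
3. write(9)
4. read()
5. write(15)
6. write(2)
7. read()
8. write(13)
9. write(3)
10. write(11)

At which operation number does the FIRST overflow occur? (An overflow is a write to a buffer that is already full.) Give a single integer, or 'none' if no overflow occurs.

After op 1 (write(14)): arr=[14 _ _] head=0 tail=1 count=1
After op 2 (read()): arr=[14 _ _] head=1 tail=1 count=0
After op 3 (write(9)): arr=[14 9 _] head=1 tail=2 count=1
After op 4 (read()): arr=[14 9 _] head=2 tail=2 count=0
After op 5 (write(15)): arr=[14 9 15] head=2 tail=0 count=1
After op 6 (write(2)): arr=[2 9 15] head=2 tail=1 count=2
After op 7 (read()): arr=[2 9 15] head=0 tail=1 count=1
After op 8 (write(13)): arr=[2 13 15] head=0 tail=2 count=2
After op 9 (write(3)): arr=[2 13 3] head=0 tail=0 count=3
After op 10 (write(11)): arr=[11 13 3] head=1 tail=1 count=3

Answer: 10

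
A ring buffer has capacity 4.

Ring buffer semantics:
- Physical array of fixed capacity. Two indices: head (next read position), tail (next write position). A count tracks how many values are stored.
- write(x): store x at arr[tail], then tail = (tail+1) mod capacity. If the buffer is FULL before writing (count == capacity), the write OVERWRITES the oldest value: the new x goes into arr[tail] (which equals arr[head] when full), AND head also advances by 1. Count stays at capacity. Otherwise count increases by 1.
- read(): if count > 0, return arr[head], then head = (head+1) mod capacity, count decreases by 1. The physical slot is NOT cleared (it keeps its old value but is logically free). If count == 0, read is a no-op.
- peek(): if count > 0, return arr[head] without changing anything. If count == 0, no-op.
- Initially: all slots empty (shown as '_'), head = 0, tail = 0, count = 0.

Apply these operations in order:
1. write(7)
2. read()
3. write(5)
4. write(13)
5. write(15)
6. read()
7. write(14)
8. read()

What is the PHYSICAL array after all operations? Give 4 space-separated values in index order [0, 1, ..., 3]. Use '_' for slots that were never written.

After op 1 (write(7)): arr=[7 _ _ _] head=0 tail=1 count=1
After op 2 (read()): arr=[7 _ _ _] head=1 tail=1 count=0
After op 3 (write(5)): arr=[7 5 _ _] head=1 tail=2 count=1
After op 4 (write(13)): arr=[7 5 13 _] head=1 tail=3 count=2
After op 5 (write(15)): arr=[7 5 13 15] head=1 tail=0 count=3
After op 6 (read()): arr=[7 5 13 15] head=2 tail=0 count=2
After op 7 (write(14)): arr=[14 5 13 15] head=2 tail=1 count=3
After op 8 (read()): arr=[14 5 13 15] head=3 tail=1 count=2

Answer: 14 5 13 15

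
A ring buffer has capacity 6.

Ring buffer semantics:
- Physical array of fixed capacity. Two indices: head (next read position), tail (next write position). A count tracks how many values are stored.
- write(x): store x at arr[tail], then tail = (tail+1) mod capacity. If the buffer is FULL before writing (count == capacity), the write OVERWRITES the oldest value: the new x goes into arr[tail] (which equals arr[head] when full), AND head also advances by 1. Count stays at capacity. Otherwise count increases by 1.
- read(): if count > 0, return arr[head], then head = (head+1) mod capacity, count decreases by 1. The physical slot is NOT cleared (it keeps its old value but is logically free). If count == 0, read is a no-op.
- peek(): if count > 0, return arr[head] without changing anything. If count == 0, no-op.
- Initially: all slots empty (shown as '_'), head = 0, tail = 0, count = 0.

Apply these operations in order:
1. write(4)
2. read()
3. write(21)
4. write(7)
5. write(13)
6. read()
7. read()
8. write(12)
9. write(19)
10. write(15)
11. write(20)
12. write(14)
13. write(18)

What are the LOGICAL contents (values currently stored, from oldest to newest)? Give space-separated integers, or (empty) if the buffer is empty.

After op 1 (write(4)): arr=[4 _ _ _ _ _] head=0 tail=1 count=1
After op 2 (read()): arr=[4 _ _ _ _ _] head=1 tail=1 count=0
After op 3 (write(21)): arr=[4 21 _ _ _ _] head=1 tail=2 count=1
After op 4 (write(7)): arr=[4 21 7 _ _ _] head=1 tail=3 count=2
After op 5 (write(13)): arr=[4 21 7 13 _ _] head=1 tail=4 count=3
After op 6 (read()): arr=[4 21 7 13 _ _] head=2 tail=4 count=2
After op 7 (read()): arr=[4 21 7 13 _ _] head=3 tail=4 count=1
After op 8 (write(12)): arr=[4 21 7 13 12 _] head=3 tail=5 count=2
After op 9 (write(19)): arr=[4 21 7 13 12 19] head=3 tail=0 count=3
After op 10 (write(15)): arr=[15 21 7 13 12 19] head=3 tail=1 count=4
After op 11 (write(20)): arr=[15 20 7 13 12 19] head=3 tail=2 count=5
After op 12 (write(14)): arr=[15 20 14 13 12 19] head=3 tail=3 count=6
After op 13 (write(18)): arr=[15 20 14 18 12 19] head=4 tail=4 count=6

Answer: 12 19 15 20 14 18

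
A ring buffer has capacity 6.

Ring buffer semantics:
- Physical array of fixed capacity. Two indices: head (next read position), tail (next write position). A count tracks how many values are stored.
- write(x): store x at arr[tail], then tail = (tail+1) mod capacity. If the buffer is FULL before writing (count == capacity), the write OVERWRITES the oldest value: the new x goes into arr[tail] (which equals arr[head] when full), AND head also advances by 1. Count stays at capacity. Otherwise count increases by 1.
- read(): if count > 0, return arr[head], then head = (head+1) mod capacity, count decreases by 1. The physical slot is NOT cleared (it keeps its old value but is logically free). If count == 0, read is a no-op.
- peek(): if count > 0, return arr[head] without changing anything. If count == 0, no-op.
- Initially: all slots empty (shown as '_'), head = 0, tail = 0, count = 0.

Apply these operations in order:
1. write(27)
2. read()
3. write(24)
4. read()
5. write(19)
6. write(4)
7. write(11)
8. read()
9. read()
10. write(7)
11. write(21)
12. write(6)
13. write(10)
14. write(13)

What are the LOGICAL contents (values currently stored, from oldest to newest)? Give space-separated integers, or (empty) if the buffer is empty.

Answer: 11 7 21 6 10 13

Derivation:
After op 1 (write(27)): arr=[27 _ _ _ _ _] head=0 tail=1 count=1
After op 2 (read()): arr=[27 _ _ _ _ _] head=1 tail=1 count=0
After op 3 (write(24)): arr=[27 24 _ _ _ _] head=1 tail=2 count=1
After op 4 (read()): arr=[27 24 _ _ _ _] head=2 tail=2 count=0
After op 5 (write(19)): arr=[27 24 19 _ _ _] head=2 tail=3 count=1
After op 6 (write(4)): arr=[27 24 19 4 _ _] head=2 tail=4 count=2
After op 7 (write(11)): arr=[27 24 19 4 11 _] head=2 tail=5 count=3
After op 8 (read()): arr=[27 24 19 4 11 _] head=3 tail=5 count=2
After op 9 (read()): arr=[27 24 19 4 11 _] head=4 tail=5 count=1
After op 10 (write(7)): arr=[27 24 19 4 11 7] head=4 tail=0 count=2
After op 11 (write(21)): arr=[21 24 19 4 11 7] head=4 tail=1 count=3
After op 12 (write(6)): arr=[21 6 19 4 11 7] head=4 tail=2 count=4
After op 13 (write(10)): arr=[21 6 10 4 11 7] head=4 tail=3 count=5
After op 14 (write(13)): arr=[21 6 10 13 11 7] head=4 tail=4 count=6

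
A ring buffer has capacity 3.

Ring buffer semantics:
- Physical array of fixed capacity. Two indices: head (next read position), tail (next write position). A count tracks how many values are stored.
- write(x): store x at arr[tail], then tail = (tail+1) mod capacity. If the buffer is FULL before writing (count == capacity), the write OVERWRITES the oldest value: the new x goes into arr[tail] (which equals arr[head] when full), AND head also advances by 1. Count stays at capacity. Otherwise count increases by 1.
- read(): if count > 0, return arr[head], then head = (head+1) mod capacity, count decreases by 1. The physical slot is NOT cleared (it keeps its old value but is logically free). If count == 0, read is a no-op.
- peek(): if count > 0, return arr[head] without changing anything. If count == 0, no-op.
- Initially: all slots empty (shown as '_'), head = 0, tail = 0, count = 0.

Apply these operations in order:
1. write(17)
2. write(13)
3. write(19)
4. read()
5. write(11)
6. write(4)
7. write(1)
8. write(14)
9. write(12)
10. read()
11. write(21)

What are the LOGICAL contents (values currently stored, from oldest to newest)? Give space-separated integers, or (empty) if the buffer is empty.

After op 1 (write(17)): arr=[17 _ _] head=0 tail=1 count=1
After op 2 (write(13)): arr=[17 13 _] head=0 tail=2 count=2
After op 3 (write(19)): arr=[17 13 19] head=0 tail=0 count=3
After op 4 (read()): arr=[17 13 19] head=1 tail=0 count=2
After op 5 (write(11)): arr=[11 13 19] head=1 tail=1 count=3
After op 6 (write(4)): arr=[11 4 19] head=2 tail=2 count=3
After op 7 (write(1)): arr=[11 4 1] head=0 tail=0 count=3
After op 8 (write(14)): arr=[14 4 1] head=1 tail=1 count=3
After op 9 (write(12)): arr=[14 12 1] head=2 tail=2 count=3
After op 10 (read()): arr=[14 12 1] head=0 tail=2 count=2
After op 11 (write(21)): arr=[14 12 21] head=0 tail=0 count=3

Answer: 14 12 21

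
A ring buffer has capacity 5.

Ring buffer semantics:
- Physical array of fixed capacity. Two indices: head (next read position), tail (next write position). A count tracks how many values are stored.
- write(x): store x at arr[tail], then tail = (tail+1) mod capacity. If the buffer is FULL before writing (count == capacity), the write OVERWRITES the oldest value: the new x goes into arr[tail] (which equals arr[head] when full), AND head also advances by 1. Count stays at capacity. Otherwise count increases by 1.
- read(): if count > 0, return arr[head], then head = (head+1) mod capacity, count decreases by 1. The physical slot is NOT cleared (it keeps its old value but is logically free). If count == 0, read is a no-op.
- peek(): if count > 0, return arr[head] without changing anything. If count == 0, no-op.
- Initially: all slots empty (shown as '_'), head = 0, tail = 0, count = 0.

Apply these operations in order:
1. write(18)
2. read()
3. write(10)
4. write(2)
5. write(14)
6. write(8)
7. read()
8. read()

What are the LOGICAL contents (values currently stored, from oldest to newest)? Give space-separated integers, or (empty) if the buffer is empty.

After op 1 (write(18)): arr=[18 _ _ _ _] head=0 tail=1 count=1
After op 2 (read()): arr=[18 _ _ _ _] head=1 tail=1 count=0
After op 3 (write(10)): arr=[18 10 _ _ _] head=1 tail=2 count=1
After op 4 (write(2)): arr=[18 10 2 _ _] head=1 tail=3 count=2
After op 5 (write(14)): arr=[18 10 2 14 _] head=1 tail=4 count=3
After op 6 (write(8)): arr=[18 10 2 14 8] head=1 tail=0 count=4
After op 7 (read()): arr=[18 10 2 14 8] head=2 tail=0 count=3
After op 8 (read()): arr=[18 10 2 14 8] head=3 tail=0 count=2

Answer: 14 8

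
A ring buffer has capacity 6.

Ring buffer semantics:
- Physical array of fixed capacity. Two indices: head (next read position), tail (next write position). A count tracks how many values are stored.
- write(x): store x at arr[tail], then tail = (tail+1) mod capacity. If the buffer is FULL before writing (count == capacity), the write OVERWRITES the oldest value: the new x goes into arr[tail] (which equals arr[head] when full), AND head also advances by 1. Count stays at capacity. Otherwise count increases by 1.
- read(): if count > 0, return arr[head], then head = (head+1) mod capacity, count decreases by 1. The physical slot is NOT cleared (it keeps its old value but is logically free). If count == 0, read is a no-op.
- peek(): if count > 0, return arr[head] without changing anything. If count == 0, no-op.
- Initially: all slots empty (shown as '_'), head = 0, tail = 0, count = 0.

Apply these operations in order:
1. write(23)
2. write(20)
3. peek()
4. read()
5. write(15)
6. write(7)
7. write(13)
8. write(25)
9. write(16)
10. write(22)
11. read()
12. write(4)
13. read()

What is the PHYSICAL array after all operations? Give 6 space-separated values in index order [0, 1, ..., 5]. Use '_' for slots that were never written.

Answer: 16 22 4 7 13 25

Derivation:
After op 1 (write(23)): arr=[23 _ _ _ _ _] head=0 tail=1 count=1
After op 2 (write(20)): arr=[23 20 _ _ _ _] head=0 tail=2 count=2
After op 3 (peek()): arr=[23 20 _ _ _ _] head=0 tail=2 count=2
After op 4 (read()): arr=[23 20 _ _ _ _] head=1 tail=2 count=1
After op 5 (write(15)): arr=[23 20 15 _ _ _] head=1 tail=3 count=2
After op 6 (write(7)): arr=[23 20 15 7 _ _] head=1 tail=4 count=3
After op 7 (write(13)): arr=[23 20 15 7 13 _] head=1 tail=5 count=4
After op 8 (write(25)): arr=[23 20 15 7 13 25] head=1 tail=0 count=5
After op 9 (write(16)): arr=[16 20 15 7 13 25] head=1 tail=1 count=6
After op 10 (write(22)): arr=[16 22 15 7 13 25] head=2 tail=2 count=6
After op 11 (read()): arr=[16 22 15 7 13 25] head=3 tail=2 count=5
After op 12 (write(4)): arr=[16 22 4 7 13 25] head=3 tail=3 count=6
After op 13 (read()): arr=[16 22 4 7 13 25] head=4 tail=3 count=5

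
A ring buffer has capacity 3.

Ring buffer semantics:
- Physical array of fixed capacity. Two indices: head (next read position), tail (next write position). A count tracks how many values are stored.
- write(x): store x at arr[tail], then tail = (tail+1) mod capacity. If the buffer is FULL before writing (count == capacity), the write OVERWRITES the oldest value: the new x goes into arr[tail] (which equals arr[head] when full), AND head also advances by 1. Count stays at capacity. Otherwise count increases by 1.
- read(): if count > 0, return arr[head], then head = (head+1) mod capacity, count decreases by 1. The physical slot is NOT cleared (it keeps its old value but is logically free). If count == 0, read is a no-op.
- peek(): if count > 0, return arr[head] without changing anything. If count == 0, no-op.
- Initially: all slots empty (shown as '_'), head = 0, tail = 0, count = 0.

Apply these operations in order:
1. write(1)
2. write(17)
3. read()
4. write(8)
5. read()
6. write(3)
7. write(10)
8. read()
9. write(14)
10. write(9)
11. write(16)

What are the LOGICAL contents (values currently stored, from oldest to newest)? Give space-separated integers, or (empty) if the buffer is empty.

Answer: 14 9 16

Derivation:
After op 1 (write(1)): arr=[1 _ _] head=0 tail=1 count=1
After op 2 (write(17)): arr=[1 17 _] head=0 tail=2 count=2
After op 3 (read()): arr=[1 17 _] head=1 tail=2 count=1
After op 4 (write(8)): arr=[1 17 8] head=1 tail=0 count=2
After op 5 (read()): arr=[1 17 8] head=2 tail=0 count=1
After op 6 (write(3)): arr=[3 17 8] head=2 tail=1 count=2
After op 7 (write(10)): arr=[3 10 8] head=2 tail=2 count=3
After op 8 (read()): arr=[3 10 8] head=0 tail=2 count=2
After op 9 (write(14)): arr=[3 10 14] head=0 tail=0 count=3
After op 10 (write(9)): arr=[9 10 14] head=1 tail=1 count=3
After op 11 (write(16)): arr=[9 16 14] head=2 tail=2 count=3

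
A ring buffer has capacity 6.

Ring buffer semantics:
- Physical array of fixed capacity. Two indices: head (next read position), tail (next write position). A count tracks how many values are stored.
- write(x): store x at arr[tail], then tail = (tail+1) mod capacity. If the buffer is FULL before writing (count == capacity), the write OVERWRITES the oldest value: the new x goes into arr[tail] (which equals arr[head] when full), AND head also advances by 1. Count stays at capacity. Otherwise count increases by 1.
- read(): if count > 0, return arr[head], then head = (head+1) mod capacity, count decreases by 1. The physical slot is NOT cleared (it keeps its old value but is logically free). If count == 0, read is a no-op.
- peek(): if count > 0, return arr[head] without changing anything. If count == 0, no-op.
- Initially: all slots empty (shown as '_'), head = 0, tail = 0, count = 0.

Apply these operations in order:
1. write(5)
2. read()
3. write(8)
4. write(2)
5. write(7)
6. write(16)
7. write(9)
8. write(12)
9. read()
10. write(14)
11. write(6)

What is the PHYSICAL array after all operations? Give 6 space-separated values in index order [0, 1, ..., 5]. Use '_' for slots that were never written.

After op 1 (write(5)): arr=[5 _ _ _ _ _] head=0 tail=1 count=1
After op 2 (read()): arr=[5 _ _ _ _ _] head=1 tail=1 count=0
After op 3 (write(8)): arr=[5 8 _ _ _ _] head=1 tail=2 count=1
After op 4 (write(2)): arr=[5 8 2 _ _ _] head=1 tail=3 count=2
After op 5 (write(7)): arr=[5 8 2 7 _ _] head=1 tail=4 count=3
After op 6 (write(16)): arr=[5 8 2 7 16 _] head=1 tail=5 count=4
After op 7 (write(9)): arr=[5 8 2 7 16 9] head=1 tail=0 count=5
After op 8 (write(12)): arr=[12 8 2 7 16 9] head=1 tail=1 count=6
After op 9 (read()): arr=[12 8 2 7 16 9] head=2 tail=1 count=5
After op 10 (write(14)): arr=[12 14 2 7 16 9] head=2 tail=2 count=6
After op 11 (write(6)): arr=[12 14 6 7 16 9] head=3 tail=3 count=6

Answer: 12 14 6 7 16 9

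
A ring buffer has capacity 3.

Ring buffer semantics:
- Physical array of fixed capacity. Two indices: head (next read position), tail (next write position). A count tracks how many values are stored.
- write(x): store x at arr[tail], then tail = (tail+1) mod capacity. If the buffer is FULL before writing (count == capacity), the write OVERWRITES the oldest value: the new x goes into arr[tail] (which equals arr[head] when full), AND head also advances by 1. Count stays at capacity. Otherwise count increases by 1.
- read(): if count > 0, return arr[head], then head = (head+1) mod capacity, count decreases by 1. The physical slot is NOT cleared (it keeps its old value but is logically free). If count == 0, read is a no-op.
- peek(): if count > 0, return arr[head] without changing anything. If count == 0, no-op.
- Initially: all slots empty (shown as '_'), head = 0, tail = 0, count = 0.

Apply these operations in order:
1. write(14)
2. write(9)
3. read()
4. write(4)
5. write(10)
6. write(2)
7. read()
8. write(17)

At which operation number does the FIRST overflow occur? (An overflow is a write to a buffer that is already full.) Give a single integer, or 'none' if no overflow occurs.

Answer: 6

Derivation:
After op 1 (write(14)): arr=[14 _ _] head=0 tail=1 count=1
After op 2 (write(9)): arr=[14 9 _] head=0 tail=2 count=2
After op 3 (read()): arr=[14 9 _] head=1 tail=2 count=1
After op 4 (write(4)): arr=[14 9 4] head=1 tail=0 count=2
After op 5 (write(10)): arr=[10 9 4] head=1 tail=1 count=3
After op 6 (write(2)): arr=[10 2 4] head=2 tail=2 count=3
After op 7 (read()): arr=[10 2 4] head=0 tail=2 count=2
After op 8 (write(17)): arr=[10 2 17] head=0 tail=0 count=3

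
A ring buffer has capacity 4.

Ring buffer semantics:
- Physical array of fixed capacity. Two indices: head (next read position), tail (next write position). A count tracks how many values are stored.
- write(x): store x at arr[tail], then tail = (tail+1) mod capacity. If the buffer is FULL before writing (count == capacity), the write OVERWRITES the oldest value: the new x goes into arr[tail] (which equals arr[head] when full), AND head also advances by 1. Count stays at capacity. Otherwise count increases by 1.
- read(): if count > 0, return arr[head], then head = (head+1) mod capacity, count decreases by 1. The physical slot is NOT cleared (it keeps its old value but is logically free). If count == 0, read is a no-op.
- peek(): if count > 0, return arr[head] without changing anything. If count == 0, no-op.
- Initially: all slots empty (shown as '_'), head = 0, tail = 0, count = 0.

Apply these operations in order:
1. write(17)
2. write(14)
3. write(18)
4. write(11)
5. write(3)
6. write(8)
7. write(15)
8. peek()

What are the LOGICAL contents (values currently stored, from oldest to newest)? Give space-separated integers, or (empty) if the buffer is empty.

Answer: 11 3 8 15

Derivation:
After op 1 (write(17)): arr=[17 _ _ _] head=0 tail=1 count=1
After op 2 (write(14)): arr=[17 14 _ _] head=0 tail=2 count=2
After op 3 (write(18)): arr=[17 14 18 _] head=0 tail=3 count=3
After op 4 (write(11)): arr=[17 14 18 11] head=0 tail=0 count=4
After op 5 (write(3)): arr=[3 14 18 11] head=1 tail=1 count=4
After op 6 (write(8)): arr=[3 8 18 11] head=2 tail=2 count=4
After op 7 (write(15)): arr=[3 8 15 11] head=3 tail=3 count=4
After op 8 (peek()): arr=[3 8 15 11] head=3 tail=3 count=4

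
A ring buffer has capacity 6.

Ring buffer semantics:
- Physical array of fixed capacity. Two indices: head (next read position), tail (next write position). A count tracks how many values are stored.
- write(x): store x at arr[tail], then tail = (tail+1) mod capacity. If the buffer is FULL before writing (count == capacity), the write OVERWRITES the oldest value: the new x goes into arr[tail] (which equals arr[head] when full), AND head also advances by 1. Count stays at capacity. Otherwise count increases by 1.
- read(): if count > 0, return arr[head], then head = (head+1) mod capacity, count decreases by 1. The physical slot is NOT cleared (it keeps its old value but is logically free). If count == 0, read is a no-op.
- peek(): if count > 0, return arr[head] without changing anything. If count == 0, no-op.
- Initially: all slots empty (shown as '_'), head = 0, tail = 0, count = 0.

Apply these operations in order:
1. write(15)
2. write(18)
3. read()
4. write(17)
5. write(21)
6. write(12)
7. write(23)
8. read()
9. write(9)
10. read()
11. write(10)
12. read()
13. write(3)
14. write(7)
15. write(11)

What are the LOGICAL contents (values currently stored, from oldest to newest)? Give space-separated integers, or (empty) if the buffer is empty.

After op 1 (write(15)): arr=[15 _ _ _ _ _] head=0 tail=1 count=1
After op 2 (write(18)): arr=[15 18 _ _ _ _] head=0 tail=2 count=2
After op 3 (read()): arr=[15 18 _ _ _ _] head=1 tail=2 count=1
After op 4 (write(17)): arr=[15 18 17 _ _ _] head=1 tail=3 count=2
After op 5 (write(21)): arr=[15 18 17 21 _ _] head=1 tail=4 count=3
After op 6 (write(12)): arr=[15 18 17 21 12 _] head=1 tail=5 count=4
After op 7 (write(23)): arr=[15 18 17 21 12 23] head=1 tail=0 count=5
After op 8 (read()): arr=[15 18 17 21 12 23] head=2 tail=0 count=4
After op 9 (write(9)): arr=[9 18 17 21 12 23] head=2 tail=1 count=5
After op 10 (read()): arr=[9 18 17 21 12 23] head=3 tail=1 count=4
After op 11 (write(10)): arr=[9 10 17 21 12 23] head=3 tail=2 count=5
After op 12 (read()): arr=[9 10 17 21 12 23] head=4 tail=2 count=4
After op 13 (write(3)): arr=[9 10 3 21 12 23] head=4 tail=3 count=5
After op 14 (write(7)): arr=[9 10 3 7 12 23] head=4 tail=4 count=6
After op 15 (write(11)): arr=[9 10 3 7 11 23] head=5 tail=5 count=6

Answer: 23 9 10 3 7 11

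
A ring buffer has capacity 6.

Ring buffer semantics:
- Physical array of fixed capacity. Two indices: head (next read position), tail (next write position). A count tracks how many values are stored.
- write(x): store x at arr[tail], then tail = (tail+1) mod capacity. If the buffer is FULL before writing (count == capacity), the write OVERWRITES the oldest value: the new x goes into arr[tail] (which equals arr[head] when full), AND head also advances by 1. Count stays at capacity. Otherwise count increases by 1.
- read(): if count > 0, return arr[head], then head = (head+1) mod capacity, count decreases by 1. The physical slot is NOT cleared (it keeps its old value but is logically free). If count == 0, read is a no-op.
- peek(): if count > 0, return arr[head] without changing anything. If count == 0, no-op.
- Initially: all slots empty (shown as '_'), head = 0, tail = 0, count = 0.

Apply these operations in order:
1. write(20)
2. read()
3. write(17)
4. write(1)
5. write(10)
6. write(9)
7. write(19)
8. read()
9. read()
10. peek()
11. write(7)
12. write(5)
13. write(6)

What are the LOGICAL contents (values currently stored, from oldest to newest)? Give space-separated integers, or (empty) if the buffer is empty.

Answer: 10 9 19 7 5 6

Derivation:
After op 1 (write(20)): arr=[20 _ _ _ _ _] head=0 tail=1 count=1
After op 2 (read()): arr=[20 _ _ _ _ _] head=1 tail=1 count=0
After op 3 (write(17)): arr=[20 17 _ _ _ _] head=1 tail=2 count=1
After op 4 (write(1)): arr=[20 17 1 _ _ _] head=1 tail=3 count=2
After op 5 (write(10)): arr=[20 17 1 10 _ _] head=1 tail=4 count=3
After op 6 (write(9)): arr=[20 17 1 10 9 _] head=1 tail=5 count=4
After op 7 (write(19)): arr=[20 17 1 10 9 19] head=1 tail=0 count=5
After op 8 (read()): arr=[20 17 1 10 9 19] head=2 tail=0 count=4
After op 9 (read()): arr=[20 17 1 10 9 19] head=3 tail=0 count=3
After op 10 (peek()): arr=[20 17 1 10 9 19] head=3 tail=0 count=3
After op 11 (write(7)): arr=[7 17 1 10 9 19] head=3 tail=1 count=4
After op 12 (write(5)): arr=[7 5 1 10 9 19] head=3 tail=2 count=5
After op 13 (write(6)): arr=[7 5 6 10 9 19] head=3 tail=3 count=6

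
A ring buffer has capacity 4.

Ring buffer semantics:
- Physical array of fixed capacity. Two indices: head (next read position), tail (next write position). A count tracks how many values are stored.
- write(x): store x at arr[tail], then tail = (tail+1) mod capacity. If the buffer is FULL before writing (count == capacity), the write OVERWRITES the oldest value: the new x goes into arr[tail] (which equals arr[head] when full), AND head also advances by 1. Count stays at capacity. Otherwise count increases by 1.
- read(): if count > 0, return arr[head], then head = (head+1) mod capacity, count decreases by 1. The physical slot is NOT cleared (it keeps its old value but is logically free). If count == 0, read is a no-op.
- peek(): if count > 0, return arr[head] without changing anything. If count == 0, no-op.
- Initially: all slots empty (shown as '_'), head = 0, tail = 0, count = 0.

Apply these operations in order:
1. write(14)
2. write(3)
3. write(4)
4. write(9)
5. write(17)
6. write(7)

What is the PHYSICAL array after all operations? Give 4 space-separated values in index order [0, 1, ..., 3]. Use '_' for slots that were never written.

After op 1 (write(14)): arr=[14 _ _ _] head=0 tail=1 count=1
After op 2 (write(3)): arr=[14 3 _ _] head=0 tail=2 count=2
After op 3 (write(4)): arr=[14 3 4 _] head=0 tail=3 count=3
After op 4 (write(9)): arr=[14 3 4 9] head=0 tail=0 count=4
After op 5 (write(17)): arr=[17 3 4 9] head=1 tail=1 count=4
After op 6 (write(7)): arr=[17 7 4 9] head=2 tail=2 count=4

Answer: 17 7 4 9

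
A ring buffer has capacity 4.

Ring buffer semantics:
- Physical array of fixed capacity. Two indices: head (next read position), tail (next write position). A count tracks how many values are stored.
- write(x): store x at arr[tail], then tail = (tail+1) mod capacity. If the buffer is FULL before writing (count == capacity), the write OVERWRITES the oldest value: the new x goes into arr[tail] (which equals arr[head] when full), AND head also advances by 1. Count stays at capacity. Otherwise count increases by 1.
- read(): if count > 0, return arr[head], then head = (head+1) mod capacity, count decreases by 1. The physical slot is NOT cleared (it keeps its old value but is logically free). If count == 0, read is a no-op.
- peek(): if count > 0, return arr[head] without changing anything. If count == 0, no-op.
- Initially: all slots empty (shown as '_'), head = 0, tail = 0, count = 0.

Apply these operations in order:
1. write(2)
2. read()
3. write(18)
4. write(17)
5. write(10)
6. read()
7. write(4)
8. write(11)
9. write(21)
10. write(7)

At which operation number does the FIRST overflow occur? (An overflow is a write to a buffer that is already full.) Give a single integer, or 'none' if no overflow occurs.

Answer: 9

Derivation:
After op 1 (write(2)): arr=[2 _ _ _] head=0 tail=1 count=1
After op 2 (read()): arr=[2 _ _ _] head=1 tail=1 count=0
After op 3 (write(18)): arr=[2 18 _ _] head=1 tail=2 count=1
After op 4 (write(17)): arr=[2 18 17 _] head=1 tail=3 count=2
After op 5 (write(10)): arr=[2 18 17 10] head=1 tail=0 count=3
After op 6 (read()): arr=[2 18 17 10] head=2 tail=0 count=2
After op 7 (write(4)): arr=[4 18 17 10] head=2 tail=1 count=3
After op 8 (write(11)): arr=[4 11 17 10] head=2 tail=2 count=4
After op 9 (write(21)): arr=[4 11 21 10] head=3 tail=3 count=4
After op 10 (write(7)): arr=[4 11 21 7] head=0 tail=0 count=4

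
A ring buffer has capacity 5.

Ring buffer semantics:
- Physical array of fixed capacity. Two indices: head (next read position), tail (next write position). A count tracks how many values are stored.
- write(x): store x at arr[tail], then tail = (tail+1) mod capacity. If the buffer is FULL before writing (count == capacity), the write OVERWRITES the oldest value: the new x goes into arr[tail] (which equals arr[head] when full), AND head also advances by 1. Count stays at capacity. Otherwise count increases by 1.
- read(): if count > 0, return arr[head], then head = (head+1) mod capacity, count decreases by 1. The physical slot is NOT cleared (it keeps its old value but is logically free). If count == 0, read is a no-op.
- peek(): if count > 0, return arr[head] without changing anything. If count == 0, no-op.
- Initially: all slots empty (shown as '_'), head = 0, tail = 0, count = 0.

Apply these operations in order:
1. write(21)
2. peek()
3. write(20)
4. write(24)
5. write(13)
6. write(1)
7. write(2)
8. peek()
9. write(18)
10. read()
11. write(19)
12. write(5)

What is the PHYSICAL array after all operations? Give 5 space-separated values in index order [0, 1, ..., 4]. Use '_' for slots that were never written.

After op 1 (write(21)): arr=[21 _ _ _ _] head=0 tail=1 count=1
After op 2 (peek()): arr=[21 _ _ _ _] head=0 tail=1 count=1
After op 3 (write(20)): arr=[21 20 _ _ _] head=0 tail=2 count=2
After op 4 (write(24)): arr=[21 20 24 _ _] head=0 tail=3 count=3
After op 5 (write(13)): arr=[21 20 24 13 _] head=0 tail=4 count=4
After op 6 (write(1)): arr=[21 20 24 13 1] head=0 tail=0 count=5
After op 7 (write(2)): arr=[2 20 24 13 1] head=1 tail=1 count=5
After op 8 (peek()): arr=[2 20 24 13 1] head=1 tail=1 count=5
After op 9 (write(18)): arr=[2 18 24 13 1] head=2 tail=2 count=5
After op 10 (read()): arr=[2 18 24 13 1] head=3 tail=2 count=4
After op 11 (write(19)): arr=[2 18 19 13 1] head=3 tail=3 count=5
After op 12 (write(5)): arr=[2 18 19 5 1] head=4 tail=4 count=5

Answer: 2 18 19 5 1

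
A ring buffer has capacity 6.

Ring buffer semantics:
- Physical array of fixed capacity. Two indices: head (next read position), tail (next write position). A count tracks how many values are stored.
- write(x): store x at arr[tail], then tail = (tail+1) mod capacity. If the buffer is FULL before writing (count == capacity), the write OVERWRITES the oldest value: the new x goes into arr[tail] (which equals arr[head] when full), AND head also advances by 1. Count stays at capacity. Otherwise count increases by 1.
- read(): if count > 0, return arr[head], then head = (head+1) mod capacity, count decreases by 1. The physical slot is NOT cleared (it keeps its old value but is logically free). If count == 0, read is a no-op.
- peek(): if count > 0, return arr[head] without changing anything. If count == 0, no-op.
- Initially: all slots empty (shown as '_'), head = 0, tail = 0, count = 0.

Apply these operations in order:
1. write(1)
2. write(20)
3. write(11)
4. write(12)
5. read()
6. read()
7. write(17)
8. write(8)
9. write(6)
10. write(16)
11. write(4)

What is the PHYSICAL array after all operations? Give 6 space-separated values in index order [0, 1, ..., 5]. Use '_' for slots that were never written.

Answer: 6 16 4 12 17 8

Derivation:
After op 1 (write(1)): arr=[1 _ _ _ _ _] head=0 tail=1 count=1
After op 2 (write(20)): arr=[1 20 _ _ _ _] head=0 tail=2 count=2
After op 3 (write(11)): arr=[1 20 11 _ _ _] head=0 tail=3 count=3
After op 4 (write(12)): arr=[1 20 11 12 _ _] head=0 tail=4 count=4
After op 5 (read()): arr=[1 20 11 12 _ _] head=1 tail=4 count=3
After op 6 (read()): arr=[1 20 11 12 _ _] head=2 tail=4 count=2
After op 7 (write(17)): arr=[1 20 11 12 17 _] head=2 tail=5 count=3
After op 8 (write(8)): arr=[1 20 11 12 17 8] head=2 tail=0 count=4
After op 9 (write(6)): arr=[6 20 11 12 17 8] head=2 tail=1 count=5
After op 10 (write(16)): arr=[6 16 11 12 17 8] head=2 tail=2 count=6
After op 11 (write(4)): arr=[6 16 4 12 17 8] head=3 tail=3 count=6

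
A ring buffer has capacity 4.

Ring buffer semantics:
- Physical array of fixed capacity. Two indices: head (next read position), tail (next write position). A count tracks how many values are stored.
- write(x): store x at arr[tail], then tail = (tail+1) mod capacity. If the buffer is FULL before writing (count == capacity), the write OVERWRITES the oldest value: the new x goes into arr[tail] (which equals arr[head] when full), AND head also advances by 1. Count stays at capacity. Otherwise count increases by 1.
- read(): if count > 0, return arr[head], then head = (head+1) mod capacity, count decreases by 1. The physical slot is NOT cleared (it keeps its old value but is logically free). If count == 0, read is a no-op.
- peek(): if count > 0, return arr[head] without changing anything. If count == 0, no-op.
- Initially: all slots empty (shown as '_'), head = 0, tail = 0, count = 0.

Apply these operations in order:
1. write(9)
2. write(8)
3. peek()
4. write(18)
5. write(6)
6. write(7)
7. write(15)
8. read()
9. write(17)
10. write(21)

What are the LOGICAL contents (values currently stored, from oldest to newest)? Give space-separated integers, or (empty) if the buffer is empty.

Answer: 7 15 17 21

Derivation:
After op 1 (write(9)): arr=[9 _ _ _] head=0 tail=1 count=1
After op 2 (write(8)): arr=[9 8 _ _] head=0 tail=2 count=2
After op 3 (peek()): arr=[9 8 _ _] head=0 tail=2 count=2
After op 4 (write(18)): arr=[9 8 18 _] head=0 tail=3 count=3
After op 5 (write(6)): arr=[9 8 18 6] head=0 tail=0 count=4
After op 6 (write(7)): arr=[7 8 18 6] head=1 tail=1 count=4
After op 7 (write(15)): arr=[7 15 18 6] head=2 tail=2 count=4
After op 8 (read()): arr=[7 15 18 6] head=3 tail=2 count=3
After op 9 (write(17)): arr=[7 15 17 6] head=3 tail=3 count=4
After op 10 (write(21)): arr=[7 15 17 21] head=0 tail=0 count=4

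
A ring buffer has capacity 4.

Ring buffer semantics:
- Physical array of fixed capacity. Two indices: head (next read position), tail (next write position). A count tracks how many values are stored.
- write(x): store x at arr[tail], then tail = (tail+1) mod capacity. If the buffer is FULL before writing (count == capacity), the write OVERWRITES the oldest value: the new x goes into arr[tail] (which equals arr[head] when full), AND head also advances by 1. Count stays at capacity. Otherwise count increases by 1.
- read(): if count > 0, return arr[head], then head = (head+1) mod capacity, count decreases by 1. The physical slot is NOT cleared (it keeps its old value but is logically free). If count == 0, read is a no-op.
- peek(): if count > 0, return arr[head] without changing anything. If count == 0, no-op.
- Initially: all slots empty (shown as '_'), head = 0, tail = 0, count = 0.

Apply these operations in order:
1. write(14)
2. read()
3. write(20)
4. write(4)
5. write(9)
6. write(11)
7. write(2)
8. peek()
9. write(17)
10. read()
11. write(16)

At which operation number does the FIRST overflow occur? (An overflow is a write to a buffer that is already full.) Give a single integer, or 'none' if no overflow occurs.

Answer: 7

Derivation:
After op 1 (write(14)): arr=[14 _ _ _] head=0 tail=1 count=1
After op 2 (read()): arr=[14 _ _ _] head=1 tail=1 count=0
After op 3 (write(20)): arr=[14 20 _ _] head=1 tail=2 count=1
After op 4 (write(4)): arr=[14 20 4 _] head=1 tail=3 count=2
After op 5 (write(9)): arr=[14 20 4 9] head=1 tail=0 count=3
After op 6 (write(11)): arr=[11 20 4 9] head=1 tail=1 count=4
After op 7 (write(2)): arr=[11 2 4 9] head=2 tail=2 count=4
After op 8 (peek()): arr=[11 2 4 9] head=2 tail=2 count=4
After op 9 (write(17)): arr=[11 2 17 9] head=3 tail=3 count=4
After op 10 (read()): arr=[11 2 17 9] head=0 tail=3 count=3
After op 11 (write(16)): arr=[11 2 17 16] head=0 tail=0 count=4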